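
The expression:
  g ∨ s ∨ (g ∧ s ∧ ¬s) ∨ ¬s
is always true.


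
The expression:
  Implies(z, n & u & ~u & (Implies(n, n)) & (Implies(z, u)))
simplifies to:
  ~z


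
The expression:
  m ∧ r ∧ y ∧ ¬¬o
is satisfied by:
  {r: True, m: True, o: True, y: True}


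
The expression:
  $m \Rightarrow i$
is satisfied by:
  {i: True, m: False}
  {m: False, i: False}
  {m: True, i: True}


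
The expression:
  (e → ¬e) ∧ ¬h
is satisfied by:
  {e: False, h: False}


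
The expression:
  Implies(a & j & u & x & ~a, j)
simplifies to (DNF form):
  True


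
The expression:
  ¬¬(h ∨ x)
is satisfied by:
  {x: True, h: True}
  {x: True, h: False}
  {h: True, x: False}


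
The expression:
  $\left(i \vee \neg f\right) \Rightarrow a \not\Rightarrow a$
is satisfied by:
  {f: True, i: False}


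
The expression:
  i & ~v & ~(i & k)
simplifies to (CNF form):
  i & ~k & ~v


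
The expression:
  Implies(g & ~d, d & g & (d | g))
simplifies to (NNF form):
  d | ~g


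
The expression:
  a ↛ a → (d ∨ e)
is always true.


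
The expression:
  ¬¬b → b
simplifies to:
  True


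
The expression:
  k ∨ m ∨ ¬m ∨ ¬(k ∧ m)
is always true.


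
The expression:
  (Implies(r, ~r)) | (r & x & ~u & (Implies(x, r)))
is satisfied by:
  {x: True, r: False, u: False}
  {x: False, r: False, u: False}
  {u: True, x: True, r: False}
  {u: True, x: False, r: False}
  {r: True, x: True, u: False}


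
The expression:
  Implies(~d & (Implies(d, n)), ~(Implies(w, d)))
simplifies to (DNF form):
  d | w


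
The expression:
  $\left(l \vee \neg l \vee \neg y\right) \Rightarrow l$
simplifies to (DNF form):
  $l$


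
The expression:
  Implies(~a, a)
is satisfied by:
  {a: True}


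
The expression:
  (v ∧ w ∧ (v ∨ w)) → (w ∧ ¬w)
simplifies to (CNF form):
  ¬v ∨ ¬w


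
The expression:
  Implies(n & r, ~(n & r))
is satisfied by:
  {n: False, r: False}
  {r: True, n: False}
  {n: True, r: False}


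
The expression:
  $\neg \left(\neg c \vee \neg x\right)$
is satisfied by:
  {c: True, x: True}


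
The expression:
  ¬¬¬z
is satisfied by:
  {z: False}


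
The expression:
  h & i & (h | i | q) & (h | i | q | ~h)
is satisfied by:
  {h: True, i: True}


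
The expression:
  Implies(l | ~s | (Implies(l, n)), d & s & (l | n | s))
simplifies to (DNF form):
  d & s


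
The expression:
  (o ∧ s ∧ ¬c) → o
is always true.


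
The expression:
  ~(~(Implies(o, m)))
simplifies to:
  m | ~o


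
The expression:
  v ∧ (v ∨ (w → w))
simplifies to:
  v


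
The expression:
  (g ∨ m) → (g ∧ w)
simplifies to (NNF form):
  (g ∧ w) ∨ (¬g ∧ ¬m)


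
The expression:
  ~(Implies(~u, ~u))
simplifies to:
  False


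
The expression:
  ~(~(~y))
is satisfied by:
  {y: False}


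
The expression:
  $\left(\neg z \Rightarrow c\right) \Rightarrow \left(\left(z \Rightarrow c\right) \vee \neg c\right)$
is always true.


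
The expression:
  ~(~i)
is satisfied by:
  {i: True}


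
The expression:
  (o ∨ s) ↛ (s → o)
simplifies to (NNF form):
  s ∧ ¬o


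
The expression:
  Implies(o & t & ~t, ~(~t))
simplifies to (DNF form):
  True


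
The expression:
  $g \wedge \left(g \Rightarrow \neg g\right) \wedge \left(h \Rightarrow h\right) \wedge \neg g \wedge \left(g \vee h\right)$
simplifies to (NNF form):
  $\text{False}$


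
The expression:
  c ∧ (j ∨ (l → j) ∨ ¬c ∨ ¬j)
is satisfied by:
  {c: True}


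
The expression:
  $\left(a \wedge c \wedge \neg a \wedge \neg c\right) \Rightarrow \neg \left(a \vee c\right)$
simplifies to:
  $\text{True}$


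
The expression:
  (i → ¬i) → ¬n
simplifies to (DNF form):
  i ∨ ¬n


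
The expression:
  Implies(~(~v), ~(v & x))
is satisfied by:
  {v: False, x: False}
  {x: True, v: False}
  {v: True, x: False}


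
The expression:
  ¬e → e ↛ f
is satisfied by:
  {e: True}


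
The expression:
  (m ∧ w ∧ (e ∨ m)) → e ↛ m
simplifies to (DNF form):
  ¬m ∨ ¬w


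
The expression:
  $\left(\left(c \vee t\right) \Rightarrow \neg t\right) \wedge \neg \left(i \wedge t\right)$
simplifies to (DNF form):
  $\neg t$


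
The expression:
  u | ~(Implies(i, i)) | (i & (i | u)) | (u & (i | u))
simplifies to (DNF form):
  i | u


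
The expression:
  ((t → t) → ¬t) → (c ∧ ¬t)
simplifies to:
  c ∨ t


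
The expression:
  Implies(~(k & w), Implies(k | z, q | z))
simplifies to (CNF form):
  q | w | z | ~k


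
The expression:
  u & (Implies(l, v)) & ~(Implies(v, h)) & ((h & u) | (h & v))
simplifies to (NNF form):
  False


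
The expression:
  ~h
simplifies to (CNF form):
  ~h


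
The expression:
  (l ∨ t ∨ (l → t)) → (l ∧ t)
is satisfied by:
  {t: True, l: True}


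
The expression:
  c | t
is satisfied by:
  {t: True, c: True}
  {t: True, c: False}
  {c: True, t: False}


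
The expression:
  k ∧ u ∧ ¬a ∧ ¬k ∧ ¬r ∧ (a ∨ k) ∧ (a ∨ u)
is never true.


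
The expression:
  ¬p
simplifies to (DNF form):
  ¬p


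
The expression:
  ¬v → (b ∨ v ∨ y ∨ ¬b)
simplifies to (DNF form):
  True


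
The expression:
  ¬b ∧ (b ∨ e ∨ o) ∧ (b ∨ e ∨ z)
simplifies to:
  ¬b ∧ (e ∨ o) ∧ (e ∨ z)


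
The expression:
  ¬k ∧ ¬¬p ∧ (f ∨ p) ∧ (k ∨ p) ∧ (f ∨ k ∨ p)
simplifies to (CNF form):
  p ∧ ¬k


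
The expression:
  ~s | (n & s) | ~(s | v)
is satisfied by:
  {n: True, s: False}
  {s: False, n: False}
  {s: True, n: True}


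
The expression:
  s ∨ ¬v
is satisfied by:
  {s: True, v: False}
  {v: False, s: False}
  {v: True, s: True}


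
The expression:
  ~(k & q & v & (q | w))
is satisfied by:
  {k: False, q: False, v: False}
  {v: True, k: False, q: False}
  {q: True, k: False, v: False}
  {v: True, q: True, k: False}
  {k: True, v: False, q: False}
  {v: True, k: True, q: False}
  {q: True, k: True, v: False}


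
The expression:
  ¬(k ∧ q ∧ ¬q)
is always true.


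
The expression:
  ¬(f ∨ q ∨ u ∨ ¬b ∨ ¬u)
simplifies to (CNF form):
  False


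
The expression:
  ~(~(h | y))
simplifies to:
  h | y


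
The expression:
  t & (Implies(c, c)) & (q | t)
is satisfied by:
  {t: True}


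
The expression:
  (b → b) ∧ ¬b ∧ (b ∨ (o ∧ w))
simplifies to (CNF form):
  o ∧ w ∧ ¬b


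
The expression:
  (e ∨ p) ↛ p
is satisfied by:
  {e: True, p: False}


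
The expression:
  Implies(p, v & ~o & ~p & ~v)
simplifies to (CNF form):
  ~p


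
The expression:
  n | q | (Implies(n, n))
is always true.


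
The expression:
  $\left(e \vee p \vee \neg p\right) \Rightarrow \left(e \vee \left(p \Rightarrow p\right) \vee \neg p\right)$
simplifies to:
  $\text{True}$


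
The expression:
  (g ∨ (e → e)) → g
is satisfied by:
  {g: True}


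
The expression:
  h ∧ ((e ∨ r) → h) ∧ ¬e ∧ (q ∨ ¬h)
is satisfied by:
  {h: True, q: True, e: False}


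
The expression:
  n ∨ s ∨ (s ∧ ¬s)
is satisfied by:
  {n: True, s: True}
  {n: True, s: False}
  {s: True, n: False}


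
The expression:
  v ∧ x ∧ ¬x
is never true.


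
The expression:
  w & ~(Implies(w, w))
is never true.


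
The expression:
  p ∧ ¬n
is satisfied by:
  {p: True, n: False}


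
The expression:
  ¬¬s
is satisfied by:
  {s: True}


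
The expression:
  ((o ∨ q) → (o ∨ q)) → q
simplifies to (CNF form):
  q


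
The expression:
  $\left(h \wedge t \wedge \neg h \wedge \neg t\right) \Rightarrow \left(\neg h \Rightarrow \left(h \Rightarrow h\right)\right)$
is always true.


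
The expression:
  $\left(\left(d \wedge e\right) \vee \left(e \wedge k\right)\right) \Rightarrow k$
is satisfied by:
  {k: True, e: False, d: False}
  {e: False, d: False, k: False}
  {d: True, k: True, e: False}
  {d: True, e: False, k: False}
  {k: True, e: True, d: False}
  {e: True, k: False, d: False}
  {d: True, e: True, k: True}


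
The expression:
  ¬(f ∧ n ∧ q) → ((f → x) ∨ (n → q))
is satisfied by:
  {x: True, q: True, n: False, f: False}
  {x: True, q: False, n: False, f: False}
  {q: True, x: False, n: False, f: False}
  {x: False, q: False, n: False, f: False}
  {f: True, x: True, q: True, n: False}
  {f: True, x: True, q: False, n: False}
  {f: True, q: True, x: False, n: False}
  {f: True, q: False, x: False, n: False}
  {x: True, n: True, q: True, f: False}
  {x: True, n: True, q: False, f: False}
  {n: True, q: True, x: False, f: False}
  {n: True, x: False, q: False, f: False}
  {f: True, n: True, x: True, q: True}
  {f: True, n: True, x: True, q: False}
  {f: True, n: True, q: True, x: False}


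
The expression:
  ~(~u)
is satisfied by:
  {u: True}


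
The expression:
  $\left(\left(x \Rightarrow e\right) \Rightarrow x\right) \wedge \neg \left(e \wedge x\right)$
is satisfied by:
  {x: True, e: False}


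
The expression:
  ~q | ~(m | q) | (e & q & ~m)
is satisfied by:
  {e: True, m: False, q: False}
  {m: False, q: False, e: False}
  {e: True, m: True, q: False}
  {m: True, e: False, q: False}
  {q: True, e: True, m: False}


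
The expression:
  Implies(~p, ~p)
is always true.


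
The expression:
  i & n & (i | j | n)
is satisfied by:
  {i: True, n: True}


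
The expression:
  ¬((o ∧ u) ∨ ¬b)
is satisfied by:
  {b: True, u: False, o: False}
  {b: True, o: True, u: False}
  {b: True, u: True, o: False}


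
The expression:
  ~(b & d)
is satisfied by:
  {d: False, b: False}
  {b: True, d: False}
  {d: True, b: False}


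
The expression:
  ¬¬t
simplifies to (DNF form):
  t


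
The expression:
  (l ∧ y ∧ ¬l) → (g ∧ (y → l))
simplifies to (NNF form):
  True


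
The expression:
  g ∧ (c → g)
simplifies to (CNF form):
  g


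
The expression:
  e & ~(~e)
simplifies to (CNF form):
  e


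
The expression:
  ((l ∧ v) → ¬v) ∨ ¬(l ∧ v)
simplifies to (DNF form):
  ¬l ∨ ¬v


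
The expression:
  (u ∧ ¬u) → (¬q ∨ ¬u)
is always true.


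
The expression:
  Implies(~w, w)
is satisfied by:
  {w: True}


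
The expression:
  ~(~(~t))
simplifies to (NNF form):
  ~t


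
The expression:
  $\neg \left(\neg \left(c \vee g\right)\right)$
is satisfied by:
  {c: True, g: True}
  {c: True, g: False}
  {g: True, c: False}


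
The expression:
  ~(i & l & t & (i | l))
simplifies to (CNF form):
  ~i | ~l | ~t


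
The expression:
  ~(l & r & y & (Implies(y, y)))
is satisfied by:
  {l: False, y: False, r: False}
  {r: True, l: False, y: False}
  {y: True, l: False, r: False}
  {r: True, y: True, l: False}
  {l: True, r: False, y: False}
  {r: True, l: True, y: False}
  {y: True, l: True, r: False}


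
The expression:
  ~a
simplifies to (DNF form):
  ~a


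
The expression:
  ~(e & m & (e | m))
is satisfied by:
  {m: False, e: False}
  {e: True, m: False}
  {m: True, e: False}


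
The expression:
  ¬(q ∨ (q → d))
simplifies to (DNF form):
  False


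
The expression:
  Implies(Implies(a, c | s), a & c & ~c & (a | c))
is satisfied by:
  {a: True, c: False, s: False}


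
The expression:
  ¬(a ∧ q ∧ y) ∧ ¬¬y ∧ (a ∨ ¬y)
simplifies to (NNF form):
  a ∧ y ∧ ¬q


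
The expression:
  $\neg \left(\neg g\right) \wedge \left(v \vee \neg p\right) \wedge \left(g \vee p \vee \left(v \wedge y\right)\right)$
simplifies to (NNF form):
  $g \wedge \left(v \vee \neg p\right)$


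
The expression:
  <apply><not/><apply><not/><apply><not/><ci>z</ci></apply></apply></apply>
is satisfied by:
  {z: False}


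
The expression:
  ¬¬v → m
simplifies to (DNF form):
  m ∨ ¬v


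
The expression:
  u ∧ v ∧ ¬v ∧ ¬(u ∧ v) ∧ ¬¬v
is never true.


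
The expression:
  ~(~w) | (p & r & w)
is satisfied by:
  {w: True}


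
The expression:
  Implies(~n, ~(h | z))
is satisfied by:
  {n: True, z: False, h: False}
  {n: True, h: True, z: False}
  {n: True, z: True, h: False}
  {n: True, h: True, z: True}
  {h: False, z: False, n: False}


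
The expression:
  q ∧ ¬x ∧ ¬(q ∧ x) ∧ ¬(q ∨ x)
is never true.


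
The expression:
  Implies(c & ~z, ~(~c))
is always true.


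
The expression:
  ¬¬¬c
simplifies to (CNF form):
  ¬c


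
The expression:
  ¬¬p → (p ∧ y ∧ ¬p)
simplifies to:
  ¬p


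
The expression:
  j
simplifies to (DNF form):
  j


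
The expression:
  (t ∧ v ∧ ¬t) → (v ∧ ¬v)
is always true.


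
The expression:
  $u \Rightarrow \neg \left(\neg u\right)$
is always true.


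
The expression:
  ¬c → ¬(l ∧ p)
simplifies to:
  c ∨ ¬l ∨ ¬p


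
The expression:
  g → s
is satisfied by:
  {s: True, g: False}
  {g: False, s: False}
  {g: True, s: True}


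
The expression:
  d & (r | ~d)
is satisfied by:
  {r: True, d: True}


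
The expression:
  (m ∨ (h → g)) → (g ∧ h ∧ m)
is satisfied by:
  {h: True, g: False, m: False}
  {h: True, m: True, g: True}


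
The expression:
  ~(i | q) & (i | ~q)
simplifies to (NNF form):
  ~i & ~q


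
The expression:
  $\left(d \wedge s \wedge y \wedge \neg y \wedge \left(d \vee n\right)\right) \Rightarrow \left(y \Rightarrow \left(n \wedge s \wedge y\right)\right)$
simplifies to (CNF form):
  $\text{True}$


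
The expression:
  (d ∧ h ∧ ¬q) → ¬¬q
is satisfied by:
  {q: True, h: False, d: False}
  {h: False, d: False, q: False}
  {d: True, q: True, h: False}
  {d: True, h: False, q: False}
  {q: True, h: True, d: False}
  {h: True, q: False, d: False}
  {d: True, h: True, q: True}


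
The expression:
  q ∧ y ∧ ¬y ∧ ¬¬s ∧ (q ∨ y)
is never true.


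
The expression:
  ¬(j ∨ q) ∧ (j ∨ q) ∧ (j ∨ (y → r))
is never true.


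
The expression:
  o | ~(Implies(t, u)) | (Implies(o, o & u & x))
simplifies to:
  True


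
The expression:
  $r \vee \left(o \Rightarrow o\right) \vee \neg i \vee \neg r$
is always true.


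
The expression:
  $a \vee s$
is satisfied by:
  {a: True, s: True}
  {a: True, s: False}
  {s: True, a: False}


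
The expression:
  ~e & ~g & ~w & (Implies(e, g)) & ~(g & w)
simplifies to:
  ~e & ~g & ~w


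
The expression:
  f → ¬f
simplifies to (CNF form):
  ¬f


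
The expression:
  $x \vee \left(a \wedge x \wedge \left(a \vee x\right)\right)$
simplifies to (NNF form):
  $x$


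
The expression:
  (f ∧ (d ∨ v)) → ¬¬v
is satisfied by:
  {v: True, d: False, f: False}
  {v: False, d: False, f: False}
  {f: True, v: True, d: False}
  {f: True, v: False, d: False}
  {d: True, v: True, f: False}
  {d: True, v: False, f: False}
  {d: True, f: True, v: True}


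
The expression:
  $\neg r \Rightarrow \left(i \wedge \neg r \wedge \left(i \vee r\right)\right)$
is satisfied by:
  {i: True, r: True}
  {i: True, r: False}
  {r: True, i: False}


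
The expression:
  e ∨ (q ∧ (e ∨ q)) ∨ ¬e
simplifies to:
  True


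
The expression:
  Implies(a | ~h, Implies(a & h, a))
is always true.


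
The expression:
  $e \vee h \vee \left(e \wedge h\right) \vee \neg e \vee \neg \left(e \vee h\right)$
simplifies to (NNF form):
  $\text{True}$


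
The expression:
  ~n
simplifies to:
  ~n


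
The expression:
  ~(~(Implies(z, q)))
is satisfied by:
  {q: True, z: False}
  {z: False, q: False}
  {z: True, q: True}


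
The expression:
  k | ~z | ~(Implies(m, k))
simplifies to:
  k | m | ~z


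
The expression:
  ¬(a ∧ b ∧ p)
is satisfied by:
  {p: False, a: False, b: False}
  {b: True, p: False, a: False}
  {a: True, p: False, b: False}
  {b: True, a: True, p: False}
  {p: True, b: False, a: False}
  {b: True, p: True, a: False}
  {a: True, p: True, b: False}


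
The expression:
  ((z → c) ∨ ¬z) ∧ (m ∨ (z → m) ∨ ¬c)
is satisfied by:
  {c: True, m: True, z: False}
  {c: True, m: False, z: False}
  {m: True, c: False, z: False}
  {c: False, m: False, z: False}
  {z: True, c: True, m: True}


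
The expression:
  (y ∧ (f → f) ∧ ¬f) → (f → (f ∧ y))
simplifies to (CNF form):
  True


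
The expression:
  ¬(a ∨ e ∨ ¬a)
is never true.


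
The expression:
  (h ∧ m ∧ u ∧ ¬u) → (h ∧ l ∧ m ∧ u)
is always true.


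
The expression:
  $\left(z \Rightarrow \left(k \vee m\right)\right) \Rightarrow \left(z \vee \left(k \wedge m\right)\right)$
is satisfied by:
  {k: True, z: True, m: True}
  {k: True, z: True, m: False}
  {z: True, m: True, k: False}
  {z: True, m: False, k: False}
  {k: True, m: True, z: False}


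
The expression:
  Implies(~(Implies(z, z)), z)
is always true.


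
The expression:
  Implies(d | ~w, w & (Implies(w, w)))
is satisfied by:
  {w: True}


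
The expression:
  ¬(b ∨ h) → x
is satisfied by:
  {b: True, h: True, x: True}
  {b: True, h: True, x: False}
  {b: True, x: True, h: False}
  {b: True, x: False, h: False}
  {h: True, x: True, b: False}
  {h: True, x: False, b: False}
  {x: True, h: False, b: False}


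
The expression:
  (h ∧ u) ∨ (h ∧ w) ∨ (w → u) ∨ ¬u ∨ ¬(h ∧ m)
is always true.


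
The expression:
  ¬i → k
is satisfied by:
  {i: True, k: True}
  {i: True, k: False}
  {k: True, i: False}


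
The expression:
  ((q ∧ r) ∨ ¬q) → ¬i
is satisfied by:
  {q: True, i: False, r: False}
  {q: False, i: False, r: False}
  {r: True, q: True, i: False}
  {r: True, q: False, i: False}
  {i: True, q: True, r: False}


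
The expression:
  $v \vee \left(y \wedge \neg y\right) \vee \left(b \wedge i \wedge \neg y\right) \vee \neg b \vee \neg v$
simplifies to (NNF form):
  $\text{True}$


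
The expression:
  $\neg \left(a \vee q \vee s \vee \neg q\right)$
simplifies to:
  $\text{False}$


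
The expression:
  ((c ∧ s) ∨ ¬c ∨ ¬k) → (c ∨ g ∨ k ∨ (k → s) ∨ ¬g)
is always true.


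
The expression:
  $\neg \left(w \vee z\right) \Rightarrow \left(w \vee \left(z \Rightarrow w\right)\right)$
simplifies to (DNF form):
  $\text{True}$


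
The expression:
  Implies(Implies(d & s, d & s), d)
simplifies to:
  d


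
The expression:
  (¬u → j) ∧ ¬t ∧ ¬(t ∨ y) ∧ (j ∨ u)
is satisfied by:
  {u: True, j: True, y: False, t: False}
  {u: True, y: False, t: False, j: False}
  {j: True, y: False, t: False, u: False}


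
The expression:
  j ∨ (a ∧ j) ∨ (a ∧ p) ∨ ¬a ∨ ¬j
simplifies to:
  True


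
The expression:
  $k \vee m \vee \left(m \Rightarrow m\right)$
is always true.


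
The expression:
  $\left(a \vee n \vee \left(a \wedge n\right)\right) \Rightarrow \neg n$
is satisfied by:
  {n: False}


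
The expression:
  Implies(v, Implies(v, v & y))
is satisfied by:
  {y: True, v: False}
  {v: False, y: False}
  {v: True, y: True}


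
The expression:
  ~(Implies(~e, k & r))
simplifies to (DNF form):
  (~e & ~k) | (~e & ~r)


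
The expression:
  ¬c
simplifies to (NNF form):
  ¬c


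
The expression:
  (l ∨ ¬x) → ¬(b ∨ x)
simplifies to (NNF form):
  (x ∧ ¬l) ∨ (¬b ∧ ¬x)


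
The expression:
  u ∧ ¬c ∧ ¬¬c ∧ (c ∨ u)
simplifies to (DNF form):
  False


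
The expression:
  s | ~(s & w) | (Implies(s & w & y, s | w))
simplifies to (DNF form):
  True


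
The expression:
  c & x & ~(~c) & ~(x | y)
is never true.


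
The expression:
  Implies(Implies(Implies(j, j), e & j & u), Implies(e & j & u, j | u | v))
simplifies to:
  True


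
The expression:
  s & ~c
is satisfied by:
  {s: True, c: False}


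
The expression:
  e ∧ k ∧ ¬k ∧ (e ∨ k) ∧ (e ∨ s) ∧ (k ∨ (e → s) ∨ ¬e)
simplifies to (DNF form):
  False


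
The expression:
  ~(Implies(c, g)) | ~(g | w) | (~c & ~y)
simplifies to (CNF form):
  (~c | ~g) & (~g | ~y) & (c | ~c | ~g) & (c | ~c | ~w) & (c | ~g | ~y) & (c | ~w | ~y) & (~c | ~g | ~w) & (~g | ~w | ~y)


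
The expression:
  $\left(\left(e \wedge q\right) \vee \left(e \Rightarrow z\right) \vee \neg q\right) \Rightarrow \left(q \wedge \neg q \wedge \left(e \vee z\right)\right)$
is never true.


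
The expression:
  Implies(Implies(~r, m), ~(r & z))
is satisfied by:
  {z: False, r: False}
  {r: True, z: False}
  {z: True, r: False}


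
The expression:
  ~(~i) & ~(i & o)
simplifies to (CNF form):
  i & ~o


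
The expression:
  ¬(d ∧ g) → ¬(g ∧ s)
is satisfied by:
  {d: True, s: False, g: False}
  {s: False, g: False, d: False}
  {g: True, d: True, s: False}
  {g: True, s: False, d: False}
  {d: True, s: True, g: False}
  {s: True, d: False, g: False}
  {g: True, s: True, d: True}


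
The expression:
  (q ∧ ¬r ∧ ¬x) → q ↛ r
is always true.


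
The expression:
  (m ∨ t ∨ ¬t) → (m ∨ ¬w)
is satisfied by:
  {m: True, w: False}
  {w: False, m: False}
  {w: True, m: True}


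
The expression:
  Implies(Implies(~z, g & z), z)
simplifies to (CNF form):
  True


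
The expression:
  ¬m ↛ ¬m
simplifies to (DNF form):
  False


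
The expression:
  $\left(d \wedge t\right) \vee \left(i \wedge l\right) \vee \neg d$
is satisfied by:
  {i: True, t: True, l: True, d: False}
  {i: True, t: True, l: False, d: False}
  {t: True, l: True, i: False, d: False}
  {t: True, i: False, l: False, d: False}
  {i: True, l: True, t: False, d: False}
  {i: True, l: False, t: False, d: False}
  {l: True, i: False, t: False, d: False}
  {i: False, l: False, t: False, d: False}
  {i: True, d: True, t: True, l: True}
  {i: True, d: True, t: True, l: False}
  {d: True, t: True, l: True, i: False}
  {d: True, t: True, l: False, i: False}
  {d: True, i: True, l: True, t: False}


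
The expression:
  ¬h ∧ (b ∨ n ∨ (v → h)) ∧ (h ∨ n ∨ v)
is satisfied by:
  {n: True, v: True, b: True, h: False}
  {n: True, v: True, h: False, b: False}
  {n: True, b: True, h: False, v: False}
  {n: True, h: False, b: False, v: False}
  {v: True, b: True, h: False, n: False}


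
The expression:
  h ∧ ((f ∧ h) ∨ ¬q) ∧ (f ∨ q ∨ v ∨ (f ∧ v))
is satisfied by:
  {f: True, v: True, h: True, q: False}
  {f: True, h: True, v: False, q: False}
  {q: True, f: True, v: True, h: True}
  {q: True, f: True, h: True, v: False}
  {v: True, h: True, q: False, f: False}


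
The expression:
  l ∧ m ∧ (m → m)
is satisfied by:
  {m: True, l: True}


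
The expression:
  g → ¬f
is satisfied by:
  {g: False, f: False}
  {f: True, g: False}
  {g: True, f: False}


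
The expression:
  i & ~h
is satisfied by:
  {i: True, h: False}


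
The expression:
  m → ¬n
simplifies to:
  ¬m ∨ ¬n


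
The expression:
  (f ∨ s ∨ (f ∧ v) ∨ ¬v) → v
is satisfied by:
  {v: True}


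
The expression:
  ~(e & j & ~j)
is always true.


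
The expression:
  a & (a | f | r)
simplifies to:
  a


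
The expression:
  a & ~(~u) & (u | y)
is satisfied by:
  {a: True, u: True}


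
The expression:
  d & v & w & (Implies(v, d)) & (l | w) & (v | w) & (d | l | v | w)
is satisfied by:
  {w: True, d: True, v: True}


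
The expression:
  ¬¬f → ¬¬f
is always true.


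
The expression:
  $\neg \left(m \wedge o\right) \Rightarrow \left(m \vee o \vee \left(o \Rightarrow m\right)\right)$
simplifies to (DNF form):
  $\text{True}$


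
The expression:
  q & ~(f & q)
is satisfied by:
  {q: True, f: False}


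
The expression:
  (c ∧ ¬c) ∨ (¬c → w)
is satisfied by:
  {c: True, w: True}
  {c: True, w: False}
  {w: True, c: False}


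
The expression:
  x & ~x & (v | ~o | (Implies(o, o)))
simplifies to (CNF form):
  False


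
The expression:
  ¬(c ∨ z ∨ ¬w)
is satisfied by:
  {w: True, z: False, c: False}


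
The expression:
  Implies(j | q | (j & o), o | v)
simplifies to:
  o | v | (~j & ~q)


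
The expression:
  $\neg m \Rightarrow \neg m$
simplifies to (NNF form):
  $\text{True}$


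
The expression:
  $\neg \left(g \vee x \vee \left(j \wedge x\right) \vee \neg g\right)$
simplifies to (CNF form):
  $\text{False}$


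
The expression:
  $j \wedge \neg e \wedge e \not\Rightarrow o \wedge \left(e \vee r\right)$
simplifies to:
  $\text{False}$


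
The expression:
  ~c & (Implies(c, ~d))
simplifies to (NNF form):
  ~c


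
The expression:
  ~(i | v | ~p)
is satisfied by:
  {p: True, v: False, i: False}


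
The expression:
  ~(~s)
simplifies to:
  s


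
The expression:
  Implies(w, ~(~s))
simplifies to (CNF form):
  s | ~w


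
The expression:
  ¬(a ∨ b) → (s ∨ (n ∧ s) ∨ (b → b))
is always true.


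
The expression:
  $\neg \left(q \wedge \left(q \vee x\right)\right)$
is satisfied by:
  {q: False}


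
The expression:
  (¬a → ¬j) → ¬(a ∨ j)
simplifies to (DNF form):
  ¬a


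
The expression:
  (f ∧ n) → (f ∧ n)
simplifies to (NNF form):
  True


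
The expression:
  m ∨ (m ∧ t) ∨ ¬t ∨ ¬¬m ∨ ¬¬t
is always true.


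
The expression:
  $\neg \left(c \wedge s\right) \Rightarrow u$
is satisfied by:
  {c: True, u: True, s: True}
  {c: True, u: True, s: False}
  {u: True, s: True, c: False}
  {u: True, s: False, c: False}
  {c: True, s: True, u: False}


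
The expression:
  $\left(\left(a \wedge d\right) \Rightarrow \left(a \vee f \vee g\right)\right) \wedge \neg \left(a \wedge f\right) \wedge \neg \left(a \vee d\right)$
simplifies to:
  $\neg a \wedge \neg d$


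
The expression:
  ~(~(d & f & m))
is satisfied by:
  {m: True, d: True, f: True}


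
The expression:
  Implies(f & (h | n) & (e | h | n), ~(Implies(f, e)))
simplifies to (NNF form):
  ~e | ~f | (~h & ~n)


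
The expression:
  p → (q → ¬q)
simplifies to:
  ¬p ∨ ¬q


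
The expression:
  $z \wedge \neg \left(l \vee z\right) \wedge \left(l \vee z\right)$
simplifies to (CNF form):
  $\text{False}$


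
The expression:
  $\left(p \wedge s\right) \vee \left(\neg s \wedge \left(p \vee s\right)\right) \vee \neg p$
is always true.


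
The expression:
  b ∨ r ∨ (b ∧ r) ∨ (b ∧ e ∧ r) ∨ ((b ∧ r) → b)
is always true.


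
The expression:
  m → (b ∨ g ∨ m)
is always true.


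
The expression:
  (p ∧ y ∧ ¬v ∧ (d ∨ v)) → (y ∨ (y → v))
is always true.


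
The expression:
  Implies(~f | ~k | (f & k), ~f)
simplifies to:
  ~f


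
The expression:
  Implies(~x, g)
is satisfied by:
  {x: True, g: True}
  {x: True, g: False}
  {g: True, x: False}


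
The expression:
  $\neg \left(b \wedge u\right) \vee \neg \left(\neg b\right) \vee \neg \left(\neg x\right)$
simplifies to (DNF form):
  $\text{True}$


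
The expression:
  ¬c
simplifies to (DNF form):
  ¬c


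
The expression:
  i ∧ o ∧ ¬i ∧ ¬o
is never true.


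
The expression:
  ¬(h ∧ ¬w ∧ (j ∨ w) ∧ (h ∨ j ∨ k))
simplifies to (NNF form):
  w ∨ ¬h ∨ ¬j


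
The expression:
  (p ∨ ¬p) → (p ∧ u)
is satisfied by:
  {p: True, u: True}


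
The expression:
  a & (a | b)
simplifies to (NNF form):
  a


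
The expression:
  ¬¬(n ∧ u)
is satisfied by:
  {u: True, n: True}


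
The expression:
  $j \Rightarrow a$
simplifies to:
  $a \vee \neg j$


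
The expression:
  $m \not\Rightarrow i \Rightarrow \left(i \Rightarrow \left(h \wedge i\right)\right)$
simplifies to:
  $\text{True}$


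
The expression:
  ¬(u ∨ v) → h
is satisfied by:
  {u: True, v: True, h: True}
  {u: True, v: True, h: False}
  {u: True, h: True, v: False}
  {u: True, h: False, v: False}
  {v: True, h: True, u: False}
  {v: True, h: False, u: False}
  {h: True, v: False, u: False}


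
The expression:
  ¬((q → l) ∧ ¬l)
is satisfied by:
  {q: True, l: True}
  {q: True, l: False}
  {l: True, q: False}


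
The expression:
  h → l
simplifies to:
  l ∨ ¬h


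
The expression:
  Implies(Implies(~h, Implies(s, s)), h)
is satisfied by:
  {h: True}


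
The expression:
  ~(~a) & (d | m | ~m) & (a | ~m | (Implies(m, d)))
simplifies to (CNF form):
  a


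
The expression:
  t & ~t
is never true.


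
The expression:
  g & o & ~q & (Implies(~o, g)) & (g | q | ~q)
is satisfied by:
  {g: True, o: True, q: False}


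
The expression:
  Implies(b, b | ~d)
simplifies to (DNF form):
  True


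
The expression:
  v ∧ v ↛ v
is never true.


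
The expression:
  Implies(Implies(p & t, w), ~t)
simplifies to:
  ~t | (p & ~w)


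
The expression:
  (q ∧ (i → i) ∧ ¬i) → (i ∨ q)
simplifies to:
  True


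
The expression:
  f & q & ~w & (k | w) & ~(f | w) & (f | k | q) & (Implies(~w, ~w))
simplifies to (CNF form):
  False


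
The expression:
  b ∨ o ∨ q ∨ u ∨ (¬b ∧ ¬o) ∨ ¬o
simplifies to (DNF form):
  True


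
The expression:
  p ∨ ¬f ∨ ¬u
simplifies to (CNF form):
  p ∨ ¬f ∨ ¬u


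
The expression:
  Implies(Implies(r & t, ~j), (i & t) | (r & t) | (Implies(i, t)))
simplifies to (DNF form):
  t | ~i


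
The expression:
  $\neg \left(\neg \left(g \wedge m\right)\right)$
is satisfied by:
  {m: True, g: True}


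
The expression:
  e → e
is always true.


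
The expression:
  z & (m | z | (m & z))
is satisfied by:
  {z: True}


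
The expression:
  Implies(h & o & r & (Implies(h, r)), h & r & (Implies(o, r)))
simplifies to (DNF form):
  True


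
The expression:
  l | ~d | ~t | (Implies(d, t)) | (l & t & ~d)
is always true.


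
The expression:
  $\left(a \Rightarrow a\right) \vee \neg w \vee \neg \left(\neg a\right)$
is always true.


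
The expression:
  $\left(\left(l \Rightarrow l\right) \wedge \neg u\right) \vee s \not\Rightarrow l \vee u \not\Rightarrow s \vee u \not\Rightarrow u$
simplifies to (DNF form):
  $\neg l \vee \neg s \vee \neg u$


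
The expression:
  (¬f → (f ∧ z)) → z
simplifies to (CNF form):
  z ∨ ¬f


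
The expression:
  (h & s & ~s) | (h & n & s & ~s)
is never true.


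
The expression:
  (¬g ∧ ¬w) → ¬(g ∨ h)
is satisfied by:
  {g: True, w: True, h: False}
  {g: True, h: False, w: False}
  {w: True, h: False, g: False}
  {w: False, h: False, g: False}
  {g: True, w: True, h: True}
  {g: True, h: True, w: False}
  {w: True, h: True, g: False}


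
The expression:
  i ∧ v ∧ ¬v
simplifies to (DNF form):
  False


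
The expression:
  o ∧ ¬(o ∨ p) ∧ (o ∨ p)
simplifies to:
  False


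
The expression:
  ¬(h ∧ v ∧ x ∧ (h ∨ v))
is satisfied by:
  {h: False, v: False, x: False}
  {x: True, h: False, v: False}
  {v: True, h: False, x: False}
  {x: True, v: True, h: False}
  {h: True, x: False, v: False}
  {x: True, h: True, v: False}
  {v: True, h: True, x: False}


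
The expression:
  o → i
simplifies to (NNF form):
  i ∨ ¬o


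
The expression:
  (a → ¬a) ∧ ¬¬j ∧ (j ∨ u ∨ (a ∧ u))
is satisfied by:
  {j: True, a: False}


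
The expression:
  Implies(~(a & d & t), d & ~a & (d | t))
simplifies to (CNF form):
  d & (t | ~a)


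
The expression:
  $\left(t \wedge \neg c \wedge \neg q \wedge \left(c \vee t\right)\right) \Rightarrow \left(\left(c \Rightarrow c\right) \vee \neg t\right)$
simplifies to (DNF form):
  $\text{True}$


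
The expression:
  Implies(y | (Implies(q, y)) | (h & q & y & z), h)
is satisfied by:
  {h: True, q: True, y: False}
  {h: True, q: False, y: False}
  {y: True, h: True, q: True}
  {y: True, h: True, q: False}
  {q: True, y: False, h: False}


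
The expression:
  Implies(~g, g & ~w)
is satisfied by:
  {g: True}


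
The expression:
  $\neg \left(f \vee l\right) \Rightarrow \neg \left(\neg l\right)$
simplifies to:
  $f \vee l$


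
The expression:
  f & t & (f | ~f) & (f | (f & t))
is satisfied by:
  {t: True, f: True}


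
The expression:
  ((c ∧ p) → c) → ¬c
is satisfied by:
  {c: False}


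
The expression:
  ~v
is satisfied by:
  {v: False}


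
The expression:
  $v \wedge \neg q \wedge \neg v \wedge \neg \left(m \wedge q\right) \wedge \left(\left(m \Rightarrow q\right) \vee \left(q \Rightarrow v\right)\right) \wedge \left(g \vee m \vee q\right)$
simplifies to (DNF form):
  $\text{False}$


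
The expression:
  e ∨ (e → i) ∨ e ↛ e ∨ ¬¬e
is always true.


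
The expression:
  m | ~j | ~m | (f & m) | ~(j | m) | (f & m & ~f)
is always true.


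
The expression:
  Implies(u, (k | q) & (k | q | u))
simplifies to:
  k | q | ~u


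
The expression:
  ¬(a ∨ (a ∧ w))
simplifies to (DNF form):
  ¬a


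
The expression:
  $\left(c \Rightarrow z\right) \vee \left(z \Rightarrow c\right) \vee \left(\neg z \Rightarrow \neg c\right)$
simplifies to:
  $\text{True}$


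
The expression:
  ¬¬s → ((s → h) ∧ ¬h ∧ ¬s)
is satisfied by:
  {s: False}


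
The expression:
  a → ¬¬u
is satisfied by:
  {u: True, a: False}
  {a: False, u: False}
  {a: True, u: True}


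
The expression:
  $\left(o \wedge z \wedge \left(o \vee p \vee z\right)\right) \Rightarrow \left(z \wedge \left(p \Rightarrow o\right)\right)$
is always true.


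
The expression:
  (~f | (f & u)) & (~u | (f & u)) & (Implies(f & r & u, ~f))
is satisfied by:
  {r: False, u: False, f: False}
  {r: True, u: False, f: False}
  {u: True, f: True, r: False}


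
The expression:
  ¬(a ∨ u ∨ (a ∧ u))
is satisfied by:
  {u: False, a: False}


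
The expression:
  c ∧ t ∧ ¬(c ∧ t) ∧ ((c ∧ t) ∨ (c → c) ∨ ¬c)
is never true.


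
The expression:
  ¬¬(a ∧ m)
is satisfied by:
  {a: True, m: True}


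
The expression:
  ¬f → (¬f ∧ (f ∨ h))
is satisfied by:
  {h: True, f: True}
  {h: True, f: False}
  {f: True, h: False}


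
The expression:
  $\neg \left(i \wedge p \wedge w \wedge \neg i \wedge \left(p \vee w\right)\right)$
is always true.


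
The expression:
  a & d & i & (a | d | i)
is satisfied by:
  {a: True, i: True, d: True}


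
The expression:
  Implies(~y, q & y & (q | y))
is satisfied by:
  {y: True}


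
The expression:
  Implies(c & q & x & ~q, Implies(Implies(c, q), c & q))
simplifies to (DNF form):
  True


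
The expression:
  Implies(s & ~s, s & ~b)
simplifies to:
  True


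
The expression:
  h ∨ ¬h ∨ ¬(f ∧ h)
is always true.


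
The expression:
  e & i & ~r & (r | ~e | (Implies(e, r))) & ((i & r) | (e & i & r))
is never true.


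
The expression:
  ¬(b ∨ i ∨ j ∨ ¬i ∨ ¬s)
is never true.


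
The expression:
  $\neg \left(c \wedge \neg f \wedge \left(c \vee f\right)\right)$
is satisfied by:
  {f: True, c: False}
  {c: False, f: False}
  {c: True, f: True}


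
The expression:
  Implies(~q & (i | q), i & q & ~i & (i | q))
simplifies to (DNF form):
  q | ~i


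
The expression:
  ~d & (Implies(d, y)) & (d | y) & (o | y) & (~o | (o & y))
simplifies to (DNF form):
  y & ~d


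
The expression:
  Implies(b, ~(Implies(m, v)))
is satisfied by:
  {m: True, b: False, v: False}
  {m: False, b: False, v: False}
  {v: True, m: True, b: False}
  {v: True, m: False, b: False}
  {b: True, m: True, v: False}


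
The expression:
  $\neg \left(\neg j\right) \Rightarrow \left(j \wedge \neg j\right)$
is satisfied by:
  {j: False}


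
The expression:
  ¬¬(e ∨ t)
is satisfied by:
  {t: True, e: True}
  {t: True, e: False}
  {e: True, t: False}


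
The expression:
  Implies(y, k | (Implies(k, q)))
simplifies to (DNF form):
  True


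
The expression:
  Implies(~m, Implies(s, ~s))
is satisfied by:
  {m: True, s: False}
  {s: False, m: False}
  {s: True, m: True}


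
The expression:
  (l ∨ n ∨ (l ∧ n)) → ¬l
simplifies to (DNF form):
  ¬l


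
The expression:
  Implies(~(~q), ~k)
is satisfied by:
  {k: False, q: False}
  {q: True, k: False}
  {k: True, q: False}


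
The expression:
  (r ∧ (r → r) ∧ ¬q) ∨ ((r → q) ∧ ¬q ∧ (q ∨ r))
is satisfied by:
  {r: True, q: False}


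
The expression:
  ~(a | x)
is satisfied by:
  {x: False, a: False}


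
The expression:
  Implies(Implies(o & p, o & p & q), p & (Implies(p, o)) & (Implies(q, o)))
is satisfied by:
  {p: True, o: True}


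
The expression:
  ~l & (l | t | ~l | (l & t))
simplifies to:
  ~l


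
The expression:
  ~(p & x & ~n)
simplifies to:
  n | ~p | ~x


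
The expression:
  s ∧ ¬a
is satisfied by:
  {s: True, a: False}


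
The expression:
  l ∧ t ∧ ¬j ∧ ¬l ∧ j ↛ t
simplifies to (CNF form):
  False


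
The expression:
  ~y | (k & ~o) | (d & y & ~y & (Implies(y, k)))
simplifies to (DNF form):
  ~y | (k & ~o)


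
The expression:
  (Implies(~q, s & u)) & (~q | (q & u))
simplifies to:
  u & (q | s)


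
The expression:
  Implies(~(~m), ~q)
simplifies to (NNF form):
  ~m | ~q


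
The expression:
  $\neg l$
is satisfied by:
  {l: False}


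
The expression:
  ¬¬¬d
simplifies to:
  ¬d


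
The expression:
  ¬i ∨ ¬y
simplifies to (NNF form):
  ¬i ∨ ¬y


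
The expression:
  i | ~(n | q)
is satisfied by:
  {i: True, q: False, n: False}
  {i: True, n: True, q: False}
  {i: True, q: True, n: False}
  {i: True, n: True, q: True}
  {n: False, q: False, i: False}


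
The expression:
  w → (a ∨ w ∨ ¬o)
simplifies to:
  True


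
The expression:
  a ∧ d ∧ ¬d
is never true.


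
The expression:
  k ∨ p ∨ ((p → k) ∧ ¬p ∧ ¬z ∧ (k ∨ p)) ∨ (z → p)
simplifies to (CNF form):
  k ∨ p ∨ ¬z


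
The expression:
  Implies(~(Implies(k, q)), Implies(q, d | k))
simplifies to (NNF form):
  True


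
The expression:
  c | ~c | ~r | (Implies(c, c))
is always true.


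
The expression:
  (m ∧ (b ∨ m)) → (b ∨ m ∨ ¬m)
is always true.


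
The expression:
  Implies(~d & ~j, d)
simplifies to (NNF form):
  d | j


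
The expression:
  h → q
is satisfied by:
  {q: True, h: False}
  {h: False, q: False}
  {h: True, q: True}


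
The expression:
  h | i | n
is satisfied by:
  {i: True, n: True, h: True}
  {i: True, n: True, h: False}
  {i: True, h: True, n: False}
  {i: True, h: False, n: False}
  {n: True, h: True, i: False}
  {n: True, h: False, i: False}
  {h: True, n: False, i: False}


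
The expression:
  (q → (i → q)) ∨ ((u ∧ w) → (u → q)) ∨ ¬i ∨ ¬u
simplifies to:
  True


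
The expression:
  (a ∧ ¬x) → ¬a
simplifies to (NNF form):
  x ∨ ¬a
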